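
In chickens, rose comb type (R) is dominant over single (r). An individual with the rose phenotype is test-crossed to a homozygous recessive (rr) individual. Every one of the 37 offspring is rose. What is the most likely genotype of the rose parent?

Test cross: ? × rr
All offspring are rose.
If the unknown parent were heterozygous (Rr), about half of 37 offspring would be single; none are. The unknown parent is most likely homozygous dominant (RR).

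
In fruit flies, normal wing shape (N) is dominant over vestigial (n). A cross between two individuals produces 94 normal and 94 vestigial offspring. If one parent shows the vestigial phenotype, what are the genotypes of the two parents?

Observed offspring: 94 normal, 94 vestigial
The observed ratio simplifies to 1:1. One parent shows vestigial, so its genotype must be nn. A 1:1 offspring split requires the other parent to be heterozygous (Nn).
Parent genotypes: nn × Nn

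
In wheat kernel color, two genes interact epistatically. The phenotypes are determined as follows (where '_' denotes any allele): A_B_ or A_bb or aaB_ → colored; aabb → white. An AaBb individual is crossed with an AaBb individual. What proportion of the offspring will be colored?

Cross: AaBb × AaBb — consider each gene separately:
A gene: Aa × Aa → 1 AA, 2 Aa, 1 aa → 3 A_ : 1 aa (out of 4)
B gene: Bb × Bb → 1 BB, 2 Bb, 1 bb → 3 B_ : 1 bb (out of 4)
Genotype classes (out of 4 × 4 = 16): A_B_ = 3×3 = 9; A_bb = 3×1 = 3; aaB_ = 1×3 = 3; aabb = 1×1 = 1
Apply the phenotype rules: A_B_ (9) + A_bb (3) + aaB_ (3) → colored; aabb (1) → white
Phenotype counts (out of 16): 15 colored, 1 white
colored: 15 out of 16
Probability: 15/16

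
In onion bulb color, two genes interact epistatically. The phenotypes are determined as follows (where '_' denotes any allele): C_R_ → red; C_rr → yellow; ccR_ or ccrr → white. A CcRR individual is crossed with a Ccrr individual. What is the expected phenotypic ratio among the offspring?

Cross: CcRR × Ccrr — consider each gene separately:
C gene: Cc × Cc → 1 CC, 2 Cc, 1 cc → 3 C_ : 1 cc (out of 4)
R gene: RR × rr → 4 Rr → 4 R_ (out of 4)
Genotype classes (out of 4 × 4 = 16): C_R_ = 3×4 = 12; ccR_ = 1×4 = 4
Apply the phenotype rules: C_R_ (12) → red; ccR_ (4) → white
Phenotype counts (out of 16): 12 red, 4 white
Ratio: 3 red : 1 white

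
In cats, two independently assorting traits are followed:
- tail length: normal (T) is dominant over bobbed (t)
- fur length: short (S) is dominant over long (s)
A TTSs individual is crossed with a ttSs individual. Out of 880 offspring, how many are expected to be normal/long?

Dihybrid cross TTSs × ttSs — consider each gene separately:
tail length: TT × tt → 4 Tt → 4 T_ (out of 4)
fur length: Ss × Ss → 1 SS, 2 Ss, 1 ss → 3 S_ : 1 ss (out of 4)
Combine (counts out of 4 × 4 = 16): normal/short (T_S_) = 4×3 = 12; normal/long (T_ss) = 4×1 = 4
Phenotype counts (out of 16): 12 normal/short, 4 normal/long
normal/long: 4 out of 16 → fraction 1/4
Expected count = 1/4 × 880 = 220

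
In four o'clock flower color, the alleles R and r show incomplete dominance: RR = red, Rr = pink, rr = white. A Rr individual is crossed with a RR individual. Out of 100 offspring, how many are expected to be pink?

Punnett square for Rr × RR:
Offspring genotypes: 2 RR, 2 Rr
Phenotype counts: 2 red, 2 pink
pink: 2 out of 4 → fraction 1/2
Expected count = 1/2 × 100 = 50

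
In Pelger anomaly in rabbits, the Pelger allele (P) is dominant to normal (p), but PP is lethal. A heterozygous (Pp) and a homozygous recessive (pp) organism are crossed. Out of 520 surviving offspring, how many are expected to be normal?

Cross: Pp × pp
Punnett square offspring (before lethality): 2 Pp, 2 pp
No PP offspring are produced in this cross.
normal: 2 out of 4 → fraction 1/2
Expected count = 1/2 × 520 = 260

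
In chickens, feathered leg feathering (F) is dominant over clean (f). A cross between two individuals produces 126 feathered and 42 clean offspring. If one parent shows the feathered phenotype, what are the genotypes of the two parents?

Observed offspring: 126 feathered, 42 clean
The observed ratio simplifies to 3:1. Clean (ff) offspring appear, so each parent must contribute one f allele. The parent stated to show feathered carries F, so it is Ff. The other parent is then either Ff or ff: Ff × ff would give a 1:1 split, whereas Ff × Ff gives 3:1 — matching the data. So both parents are heterozygous (Ff × Ff).
Parent genotypes: Ff × Ff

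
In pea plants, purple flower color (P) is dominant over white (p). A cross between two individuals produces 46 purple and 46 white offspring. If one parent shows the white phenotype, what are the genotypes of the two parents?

Observed offspring: 46 purple, 46 white
The observed ratio simplifies to 1:1. One parent shows white, so its genotype must be pp. A 1:1 offspring split requires the other parent to be heterozygous (Pp).
Parent genotypes: pp × Pp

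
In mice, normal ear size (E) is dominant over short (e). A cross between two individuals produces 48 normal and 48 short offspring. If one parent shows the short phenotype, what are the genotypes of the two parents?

Observed offspring: 48 normal, 48 short
The observed ratio simplifies to 1:1. One parent shows short, so its genotype must be ee. A 1:1 offspring split requires the other parent to be heterozygous (Ee).
Parent genotypes: ee × Ee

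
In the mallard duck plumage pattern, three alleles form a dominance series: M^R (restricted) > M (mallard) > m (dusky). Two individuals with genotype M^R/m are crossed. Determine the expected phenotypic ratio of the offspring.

Cross: M^R/m × M^R/m
Allele dominance: M^R > M > m
Offspring genotypes: 1 M^R/M^R, 2 M^R/m, 1 m/m
Phenotype counts: 3 restricted, 1 dusky
Ratio: 3 restricted : 1 dusky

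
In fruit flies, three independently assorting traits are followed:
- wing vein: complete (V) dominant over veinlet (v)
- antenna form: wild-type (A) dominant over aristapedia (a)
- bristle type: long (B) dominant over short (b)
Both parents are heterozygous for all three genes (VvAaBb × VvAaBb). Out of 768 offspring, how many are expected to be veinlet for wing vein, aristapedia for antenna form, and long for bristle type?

Trihybrid cross: VvAaBb × VvAaBb
Each trait segregates independently with a 3:1 phenotypic ratio, so each gene contributes 3/4 (dominant) or 1/4 (recessive).
Target: veinlet (wing vein), aristapedia (antenna form), long (bristle type)
Probability = product of independent per-trait probabilities
= 1/4 × 1/4 × 3/4 = 3/64
Expected count = 3/64 × 768 = 36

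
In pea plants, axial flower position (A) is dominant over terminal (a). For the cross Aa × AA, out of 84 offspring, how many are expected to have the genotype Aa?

Punnett square for Aa × AA:
Offspring genotypes: 2 AA, 2 Aa
Total offspring: 4
Count with target: 2
Probability: 2/4 = 1/2
Expected count = 1/2 × 84 = 42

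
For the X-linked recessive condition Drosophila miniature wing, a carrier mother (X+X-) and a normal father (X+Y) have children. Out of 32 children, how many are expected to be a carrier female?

Cross: X+X- × X+Y
Offspring: 1 X+X+, 1 X+Y, 1 X+X-, 1 X-Y
Probability of a carrier female: 1/4
Expected count = 1/4 × 32 = 8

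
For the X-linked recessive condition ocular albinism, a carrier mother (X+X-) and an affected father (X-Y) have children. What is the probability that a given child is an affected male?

Cross: X+X- × X-Y
Offspring: 1 X+X-, 1 X+Y, 1 X-X-, 1 X-Y
Probability of an affected male: 1/4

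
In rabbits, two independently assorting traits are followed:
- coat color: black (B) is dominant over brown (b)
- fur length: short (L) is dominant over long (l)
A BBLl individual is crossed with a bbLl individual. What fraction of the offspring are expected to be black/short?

Dihybrid cross BBLl × bbLl — consider each gene separately:
coat color: BB × bb → 4 Bb → 4 B_ (out of 4)
fur length: Ll × Ll → 1 LL, 2 Ll, 1 ll → 3 L_ : 1 ll (out of 4)
Combine (counts out of 4 × 4 = 16): black/short (B_L_) = 4×3 = 12; black/long (B_ll) = 4×1 = 4
Phenotype counts (out of 16): 12 black/short, 4 black/long
black/short: 12 out of 16
Probability: 12/16 = 3/4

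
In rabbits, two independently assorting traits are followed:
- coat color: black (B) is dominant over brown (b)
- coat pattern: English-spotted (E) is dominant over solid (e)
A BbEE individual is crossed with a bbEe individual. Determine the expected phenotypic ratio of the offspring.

Dihybrid cross BbEE × bbEe — consider each gene separately:
coat color: Bb × bb → 2 Bb, 2 bb → 2 B_ : 2 bb (out of 4)
coat pattern: EE × Ee → 2 EE, 2 Ee → 4 E_ (out of 4)
Combine (counts out of 4 × 4 = 16): black/English-spotted (B_E_) = 2×4 = 8; brown/English-spotted (bbE_) = 2×4 = 8
Phenotype counts (out of 16): 8 black/English-spotted, 8 brown/English-spotted
Ratio: 1 black/English-spotted : 1 brown/English-spotted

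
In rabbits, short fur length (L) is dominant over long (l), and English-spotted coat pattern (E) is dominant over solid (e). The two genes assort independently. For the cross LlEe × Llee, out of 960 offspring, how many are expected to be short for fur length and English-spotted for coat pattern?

Dihybrid cross LlEe × Llee — consider each gene separately:
fur length: Ll × Ll → 1 LL, 2 Ll, 1 ll → 3 L_ : 1 ll (out of 4)
coat pattern: Ee × ee → 2 Ee, 2 ee → 2 E_ : 2 ee (out of 4)
Looking for: short (L_) and English-spotted (E_)
P(short) = 3/4, P(English-spotted) = 2/4
P(both) = 3/4 × 2/4 = 6/16 = 3/8
Expected count = 3/8 × 960 = 360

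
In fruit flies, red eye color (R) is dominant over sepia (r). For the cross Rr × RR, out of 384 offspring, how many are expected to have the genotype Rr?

Punnett square for Rr × RR:
Offspring genotypes: 2 RR, 2 Rr
Total offspring: 4
Count with target: 2
Probability: 2/4 = 1/2
Expected count = 1/2 × 384 = 192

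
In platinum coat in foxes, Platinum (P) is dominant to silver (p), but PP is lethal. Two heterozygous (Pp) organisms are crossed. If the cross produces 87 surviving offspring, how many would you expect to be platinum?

Cross: Pp × Pp
Punnett square offspring (before lethality): 1 PP, 2 Pp, 1 pp
The PP genotype is lethal (embryos die); surviving offspring: 2 Pp, 1 pp
platinum: 2 out of 3 → fraction 2/3
Expected count = 2/3 × 87 = 58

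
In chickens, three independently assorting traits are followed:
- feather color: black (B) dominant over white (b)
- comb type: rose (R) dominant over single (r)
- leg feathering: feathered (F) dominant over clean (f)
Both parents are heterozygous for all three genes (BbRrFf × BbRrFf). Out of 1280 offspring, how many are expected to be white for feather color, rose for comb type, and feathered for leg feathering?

Trihybrid cross: BbRrFf × BbRrFf
Each trait segregates independently with a 3:1 phenotypic ratio, so each gene contributes 3/4 (dominant) or 1/4 (recessive).
Target: white (feather color), rose (comb type), feathered (leg feathering)
Probability = product of independent per-trait probabilities
= 1/4 × 3/4 × 3/4 = 9/64
Expected count = 9/64 × 1280 = 180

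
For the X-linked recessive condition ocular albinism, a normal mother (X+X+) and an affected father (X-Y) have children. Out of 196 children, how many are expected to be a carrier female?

Cross: X+X+ × X-Y
Offspring: 2 X+X-, 2 X+Y
Probability of a carrier female: 2/4 = 1/2
Expected count = 1/2 × 196 = 98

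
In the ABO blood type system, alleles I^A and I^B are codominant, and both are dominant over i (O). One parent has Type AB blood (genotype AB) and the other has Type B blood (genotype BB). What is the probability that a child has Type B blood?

Cross: AB × BB
Possible offspring genotypes: 2 AB, 2 BB
Blood type counts: 2 Type AB, 2 Type B
Probability of Type B: 2/4 = 1/2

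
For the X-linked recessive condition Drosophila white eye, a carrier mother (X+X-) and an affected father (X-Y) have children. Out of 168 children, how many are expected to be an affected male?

Cross: X+X- × X-Y
Offspring: 1 X+X-, 1 X+Y, 1 X-X-, 1 X-Y
Probability of an affected male: 1/4
Expected count = 1/4 × 168 = 42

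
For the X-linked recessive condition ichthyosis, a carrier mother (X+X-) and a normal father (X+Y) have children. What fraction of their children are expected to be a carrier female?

Cross: X+X- × X+Y
Offspring: 1 X+X+, 1 X+Y, 1 X+X-, 1 X-Y
Probability of a carrier female: 1/4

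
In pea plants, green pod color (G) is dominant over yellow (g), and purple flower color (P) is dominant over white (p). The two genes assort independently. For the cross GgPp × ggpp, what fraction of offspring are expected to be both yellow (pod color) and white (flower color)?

Dihybrid cross GgPp × ggpp — consider each gene separately:
pod color: Gg × gg → 2 Gg, 2 gg → 2 G_ : 2 gg (out of 4)
flower color: Pp × pp → 2 Pp, 2 pp → 2 P_ : 2 pp (out of 4)
Looking for: yellow (gg) and white (pp)
P(yellow) = 2/4, P(white) = 2/4
P(both) = 2/4 × 2/4 = 4/16 = 1/4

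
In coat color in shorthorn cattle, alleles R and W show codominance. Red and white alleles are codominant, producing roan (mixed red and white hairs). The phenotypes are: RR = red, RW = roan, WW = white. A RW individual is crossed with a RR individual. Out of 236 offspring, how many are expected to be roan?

Punnett square for RW × RR:
Offspring genotypes: 2 RR, 2 RW
Phenotype counts: 2 red, 2 roan
roan: 2 out of 4 → fraction 1/2
Expected count = 1/2 × 236 = 118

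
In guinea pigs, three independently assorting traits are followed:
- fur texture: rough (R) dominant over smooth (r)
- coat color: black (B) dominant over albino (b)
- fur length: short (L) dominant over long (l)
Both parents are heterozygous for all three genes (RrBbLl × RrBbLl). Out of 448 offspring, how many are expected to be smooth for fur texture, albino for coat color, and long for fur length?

Trihybrid cross: RrBbLl × RrBbLl
Each trait segregates independently with a 3:1 phenotypic ratio, so each gene contributes 3/4 (dominant) or 1/4 (recessive).
Target: smooth (fur texture), albino (coat color), long (fur length)
Probability = product of independent per-trait probabilities
= 1/4 × 1/4 × 1/4 = 1/64
Expected count = 1/64 × 448 = 7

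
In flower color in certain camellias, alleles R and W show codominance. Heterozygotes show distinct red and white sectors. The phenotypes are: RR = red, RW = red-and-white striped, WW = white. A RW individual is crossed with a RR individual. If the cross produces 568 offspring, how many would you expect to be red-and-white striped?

Punnett square for RW × RR:
Offspring genotypes: 2 RR, 2 RW
Phenotype counts: 2 red, 2 red-and-white striped
red-and-white striped: 2 out of 4 → fraction 1/2
Expected count = 1/2 × 568 = 284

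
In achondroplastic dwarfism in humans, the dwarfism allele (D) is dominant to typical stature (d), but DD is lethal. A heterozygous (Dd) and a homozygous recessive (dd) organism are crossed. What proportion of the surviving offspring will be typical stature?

Cross: Dd × dd
Punnett square offspring (before lethality): 2 Dd, 2 dd
No DD offspring are produced in this cross.
typical stature: 2 out of 4
Probability: 2/4 = 1/2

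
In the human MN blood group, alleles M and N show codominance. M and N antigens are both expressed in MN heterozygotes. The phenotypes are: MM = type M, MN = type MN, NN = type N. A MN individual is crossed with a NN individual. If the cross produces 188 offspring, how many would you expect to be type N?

Punnett square for MN × NN:
Offspring genotypes: 2 MN, 2 NN
Phenotype counts: 2 type MN, 2 type N
type N: 2 out of 4 → fraction 1/2
Expected count = 1/2 × 188 = 94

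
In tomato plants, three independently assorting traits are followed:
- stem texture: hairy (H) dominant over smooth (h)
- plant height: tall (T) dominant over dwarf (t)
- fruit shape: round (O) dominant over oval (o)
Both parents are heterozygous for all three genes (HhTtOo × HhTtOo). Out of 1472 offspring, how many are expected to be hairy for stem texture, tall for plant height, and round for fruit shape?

Trihybrid cross: HhTtOo × HhTtOo
Each trait segregates independently with a 3:1 phenotypic ratio, so each gene contributes 3/4 (dominant) or 1/4 (recessive).
Target: hairy (stem texture), tall (plant height), round (fruit shape)
Probability = product of independent per-trait probabilities
= 3/4 × 3/4 × 3/4 = 27/64
Expected count = 27/64 × 1472 = 621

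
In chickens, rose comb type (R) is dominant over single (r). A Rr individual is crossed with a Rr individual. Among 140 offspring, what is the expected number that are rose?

Punnett square for Rr × Rr:
Offspring genotypes: 1 RR, 2 Rr, 1 rr
rose: 3, single: 1
rose: 3 out of 4 → fraction 3/4
Expected count = 3/4 × 140 = 105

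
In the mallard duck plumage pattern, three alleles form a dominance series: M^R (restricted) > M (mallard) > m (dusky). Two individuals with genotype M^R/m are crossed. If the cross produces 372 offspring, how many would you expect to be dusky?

Cross: M^R/m × M^R/m
Allele dominance: M^R > M > m
Offspring genotypes: 1 M^R/M^R, 2 M^R/m, 1 m/m
Phenotype counts: 3 restricted, 1 dusky
dusky: 1 out of 4 → fraction 1/4
Expected count = 1/4 × 372 = 93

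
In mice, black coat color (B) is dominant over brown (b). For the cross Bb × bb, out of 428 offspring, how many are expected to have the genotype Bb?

Punnett square for Bb × bb:
Offspring genotypes: 2 Bb, 2 bb
Total offspring: 4
Count with target: 2
Probability: 2/4 = 1/2
Expected count = 1/2 × 428 = 214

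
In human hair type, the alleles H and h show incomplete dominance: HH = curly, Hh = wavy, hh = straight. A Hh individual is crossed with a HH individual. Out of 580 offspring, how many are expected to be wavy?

Punnett square for Hh × HH:
Offspring genotypes: 2 HH, 2 Hh
Phenotype counts: 2 curly, 2 wavy
wavy: 2 out of 4 → fraction 1/2
Expected count = 1/2 × 580 = 290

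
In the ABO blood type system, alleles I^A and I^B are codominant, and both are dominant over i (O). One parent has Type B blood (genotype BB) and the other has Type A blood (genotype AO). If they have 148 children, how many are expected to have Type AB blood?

Cross: BB × AO
Possible offspring genotypes: 2 AB, 2 BO
Blood type counts: 2 Type AB, 2 Type B
Probability of Type AB: 2/4 = 1/2
Expected count = 1/2 × 148 = 74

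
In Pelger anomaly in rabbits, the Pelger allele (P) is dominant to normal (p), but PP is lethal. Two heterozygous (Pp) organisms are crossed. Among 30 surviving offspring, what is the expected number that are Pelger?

Cross: Pp × Pp
Punnett square offspring (before lethality): 1 PP, 2 Pp, 1 pp
The PP genotype is lethal (embryos die); surviving offspring: 2 Pp, 1 pp
Pelger: 2 out of 3 → fraction 2/3
Expected count = 2/3 × 30 = 20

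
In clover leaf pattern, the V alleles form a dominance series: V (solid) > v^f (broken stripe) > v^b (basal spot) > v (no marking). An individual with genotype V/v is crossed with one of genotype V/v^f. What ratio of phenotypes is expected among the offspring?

Cross: V/v × V/v^f
Allele dominance: V > v^f > v^b > v
Offspring genotypes: 1 V/V, 1 V/v^f, 1 V/v, 1 v^f/v
Phenotype counts: 3 solid, 1 broken stripe
Ratio: 3 solid : 1 broken stripe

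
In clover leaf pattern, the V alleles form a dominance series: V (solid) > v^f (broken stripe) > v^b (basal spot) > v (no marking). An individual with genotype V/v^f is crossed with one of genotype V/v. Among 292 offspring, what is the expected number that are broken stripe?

Cross: V/v^f × V/v
Allele dominance: V > v^f > v^b > v
Offspring genotypes: 1 V/V, 1 V/v, 1 V/v^f, 1 v^f/v
Phenotype counts: 3 solid, 1 broken stripe
broken stripe: 1 out of 4 → fraction 1/4
Expected count = 1/4 × 292 = 73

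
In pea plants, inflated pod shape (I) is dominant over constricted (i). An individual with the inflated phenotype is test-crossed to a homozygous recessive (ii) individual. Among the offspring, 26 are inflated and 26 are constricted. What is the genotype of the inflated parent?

Test cross: ? × ii
Offspring: 26 inflated, 26 constricted — approximately 1:1.
A 1:1 ratio in a test cross indicates the unknown parent is heterozygous (Ii).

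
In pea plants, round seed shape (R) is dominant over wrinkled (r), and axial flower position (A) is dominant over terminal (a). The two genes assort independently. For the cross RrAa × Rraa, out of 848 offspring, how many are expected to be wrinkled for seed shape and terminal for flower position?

Dihybrid cross RrAa × Rraa — consider each gene separately:
seed shape: Rr × Rr → 1 RR, 2 Rr, 1 rr → 3 R_ : 1 rr (out of 4)
flower position: Aa × aa → 2 Aa, 2 aa → 2 A_ : 2 aa (out of 4)
Looking for: wrinkled (rr) and terminal (aa)
P(wrinkled) = 1/4, P(terminal) = 2/4
P(both) = 1/4 × 2/4 = 2/16 = 1/8
Expected count = 1/8 × 848 = 106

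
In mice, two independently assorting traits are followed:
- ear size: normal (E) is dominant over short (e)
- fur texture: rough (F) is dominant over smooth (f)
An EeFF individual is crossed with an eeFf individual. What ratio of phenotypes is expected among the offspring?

Dihybrid cross EeFF × eeFf — consider each gene separately:
ear size: Ee × ee → 2 Ee, 2 ee → 2 E_ : 2 ee (out of 4)
fur texture: FF × Ff → 2 FF, 2 Ff → 4 F_ (out of 4)
Combine (counts out of 4 × 4 = 16): normal/rough (E_F_) = 2×4 = 8; short/rough (eeF_) = 2×4 = 8
Phenotype counts (out of 16): 8 normal/rough, 8 short/rough
Ratio: 1 normal/rough : 1 short/rough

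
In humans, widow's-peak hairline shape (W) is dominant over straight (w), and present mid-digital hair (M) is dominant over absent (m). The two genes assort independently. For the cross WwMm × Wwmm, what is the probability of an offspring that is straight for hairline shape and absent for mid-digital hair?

Dihybrid cross WwMm × Wwmm — consider each gene separately:
hairline shape: Ww × Ww → 1 WW, 2 Ww, 1 ww → 3 W_ : 1 ww (out of 4)
mid-digital hair: Mm × mm → 2 Mm, 2 mm → 2 M_ : 2 mm (out of 4)
Looking for: straight (ww) and absent (mm)
P(straight) = 1/4, P(absent) = 2/4
P(both) = 1/4 × 2/4 = 2/16 = 1/8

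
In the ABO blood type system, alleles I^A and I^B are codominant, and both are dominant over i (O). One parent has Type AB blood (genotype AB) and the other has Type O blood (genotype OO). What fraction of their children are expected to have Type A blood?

Cross: AB × OO
Possible offspring genotypes: 2 AO, 2 BO
Blood type counts: 2 Type A, 2 Type B
Probability of Type A: 2/4 = 1/2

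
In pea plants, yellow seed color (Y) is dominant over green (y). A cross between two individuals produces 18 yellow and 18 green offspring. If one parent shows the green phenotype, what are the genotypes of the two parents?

Observed offspring: 18 yellow, 18 green
The observed ratio simplifies to 1:1. One parent shows green, so its genotype must be yy. A 1:1 offspring split requires the other parent to be heterozygous (Yy).
Parent genotypes: yy × Yy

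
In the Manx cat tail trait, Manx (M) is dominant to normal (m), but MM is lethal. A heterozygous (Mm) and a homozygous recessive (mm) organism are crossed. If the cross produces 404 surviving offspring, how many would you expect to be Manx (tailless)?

Cross: Mm × mm
Punnett square offspring (before lethality): 2 Mm, 2 mm
No MM offspring are produced in this cross.
Manx (tailless): 2 out of 4 → fraction 1/2
Expected count = 1/2 × 404 = 202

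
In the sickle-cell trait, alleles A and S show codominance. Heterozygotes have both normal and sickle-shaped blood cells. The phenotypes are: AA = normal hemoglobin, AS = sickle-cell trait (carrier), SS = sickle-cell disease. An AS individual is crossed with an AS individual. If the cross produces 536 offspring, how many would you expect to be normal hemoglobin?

Punnett square for AS × AS:
Offspring genotypes: 1 AA, 2 AS, 1 SS
Phenotype counts: 1 normal hemoglobin, 2 sickle-cell trait (carrier), 1 sickle-cell disease
normal hemoglobin: 1 out of 4 → fraction 1/4
Expected count = 1/4 × 536 = 134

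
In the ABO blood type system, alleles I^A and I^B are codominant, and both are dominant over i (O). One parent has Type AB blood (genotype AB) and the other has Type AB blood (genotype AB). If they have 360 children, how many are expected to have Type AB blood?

Cross: AB × AB
Possible offspring genotypes: 1 AA, 2 AB, 1 BB
Blood type counts: 1 Type A, 2 Type AB, 1 Type B
Probability of Type AB: 2/4 = 1/2
Expected count = 1/2 × 360 = 180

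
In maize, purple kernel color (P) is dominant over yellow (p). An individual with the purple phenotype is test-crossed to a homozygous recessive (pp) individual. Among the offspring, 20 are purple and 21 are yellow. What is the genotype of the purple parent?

Test cross: ? × pp
Offspring: 20 purple, 21 yellow — approximately 1:1.
A 1:1 ratio in a test cross indicates the unknown parent is heterozygous (Pp).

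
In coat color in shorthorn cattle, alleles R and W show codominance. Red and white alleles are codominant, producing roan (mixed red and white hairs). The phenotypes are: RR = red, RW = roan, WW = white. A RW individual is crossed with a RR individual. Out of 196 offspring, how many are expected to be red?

Punnett square for RW × RR:
Offspring genotypes: 2 RR, 2 RW
Phenotype counts: 2 red, 2 roan
red: 2 out of 4 → fraction 1/2
Expected count = 1/2 × 196 = 98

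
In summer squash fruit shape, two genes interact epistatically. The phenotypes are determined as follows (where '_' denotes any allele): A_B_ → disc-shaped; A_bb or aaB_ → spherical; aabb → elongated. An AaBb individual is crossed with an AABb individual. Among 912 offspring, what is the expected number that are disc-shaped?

Cross: AaBb × AABb — consider each gene separately:
A gene: Aa × AA → 2 AA, 2 Aa → 4 A_ (out of 4)
B gene: Bb × Bb → 1 BB, 2 Bb, 1 bb → 3 B_ : 1 bb (out of 4)
Genotype classes (out of 4 × 4 = 16): A_B_ = 4×3 = 12; A_bb = 4×1 = 4
Apply the phenotype rules: A_B_ (12) → disc-shaped; A_bb (4) → spherical
Phenotype counts (out of 16): 12 disc-shaped, 4 spherical
disc-shaped: 12 out of 16 → fraction 3/4
Expected count = 3/4 × 912 = 684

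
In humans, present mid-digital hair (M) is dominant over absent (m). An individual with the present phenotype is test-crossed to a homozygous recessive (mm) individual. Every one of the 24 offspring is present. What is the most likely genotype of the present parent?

Test cross: ? × mm
All offspring are present.
If the unknown parent were heterozygous (Mm), about half of 24 offspring would be absent; none are. The unknown parent is most likely homozygous dominant (MM).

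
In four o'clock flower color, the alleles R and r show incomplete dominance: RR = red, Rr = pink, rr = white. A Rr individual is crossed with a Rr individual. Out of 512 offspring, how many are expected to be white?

Punnett square for Rr × Rr:
Offspring genotypes: 1 RR, 2 Rr, 1 rr
Phenotype counts: 1 red, 2 pink, 1 white
white: 1 out of 4 → fraction 1/4
Expected count = 1/4 × 512 = 128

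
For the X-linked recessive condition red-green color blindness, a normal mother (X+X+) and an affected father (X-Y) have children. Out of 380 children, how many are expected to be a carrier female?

Cross: X+X+ × X-Y
Offspring: 2 X+X-, 2 X+Y
Probability of a carrier female: 2/4 = 1/2
Expected count = 1/2 × 380 = 190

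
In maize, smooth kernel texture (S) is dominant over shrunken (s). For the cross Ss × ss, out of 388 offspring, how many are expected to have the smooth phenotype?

Punnett square for Ss × ss:
Offspring genotypes: 2 Ss, 2 ss
Total offspring: 4
Count with target: 2
Probability: 2/4 = 1/2
Expected count = 1/2 × 388 = 194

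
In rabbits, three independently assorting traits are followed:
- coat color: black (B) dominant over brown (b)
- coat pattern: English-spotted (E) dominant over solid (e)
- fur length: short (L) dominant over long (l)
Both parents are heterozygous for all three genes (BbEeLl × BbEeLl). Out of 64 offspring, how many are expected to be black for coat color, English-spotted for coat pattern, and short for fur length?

Trihybrid cross: BbEeLl × BbEeLl
Each trait segregates independently with a 3:1 phenotypic ratio, so each gene contributes 3/4 (dominant) or 1/4 (recessive).
Target: black (coat color), English-spotted (coat pattern), short (fur length)
Probability = product of independent per-trait probabilities
= 3/4 × 3/4 × 3/4 = 27/64
Expected count = 27/64 × 64 = 27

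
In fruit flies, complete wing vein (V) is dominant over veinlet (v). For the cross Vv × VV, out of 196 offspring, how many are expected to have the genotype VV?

Punnett square for Vv × VV:
Offspring genotypes: 2 VV, 2 Vv
Total offspring: 4
Count with target: 2
Probability: 2/4 = 1/2
Expected count = 1/2 × 196 = 98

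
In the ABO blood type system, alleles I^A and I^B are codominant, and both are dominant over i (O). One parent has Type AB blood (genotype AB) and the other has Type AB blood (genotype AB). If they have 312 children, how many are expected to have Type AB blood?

Cross: AB × AB
Possible offspring genotypes: 1 AA, 2 AB, 1 BB
Blood type counts: 1 Type A, 2 Type AB, 1 Type B
Probability of Type AB: 2/4 = 1/2
Expected count = 1/2 × 312 = 156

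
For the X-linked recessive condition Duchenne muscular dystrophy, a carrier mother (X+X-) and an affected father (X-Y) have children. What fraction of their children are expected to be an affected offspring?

Cross: X+X- × X-Y
Offspring: 1 X+X-, 1 X+Y, 1 X-X-, 1 X-Y
Probability of an affected offspring: 2/4 = 1/2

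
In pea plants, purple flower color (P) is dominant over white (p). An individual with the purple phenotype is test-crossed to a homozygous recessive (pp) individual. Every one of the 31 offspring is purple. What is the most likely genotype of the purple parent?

Test cross: ? × pp
All offspring are purple.
If the unknown parent were heterozygous (Pp), about half of 31 offspring would be white; none are. The unknown parent is most likely homozygous dominant (PP).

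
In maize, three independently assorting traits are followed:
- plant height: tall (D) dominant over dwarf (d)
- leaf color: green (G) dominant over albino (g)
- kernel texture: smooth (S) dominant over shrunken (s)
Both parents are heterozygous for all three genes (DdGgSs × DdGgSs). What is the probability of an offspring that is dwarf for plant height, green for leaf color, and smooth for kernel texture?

Trihybrid cross: DdGgSs × DdGgSs
Each trait segregates independently with a 3:1 phenotypic ratio, so each gene contributes 3/4 (dominant) or 1/4 (recessive).
Target: dwarf (plant height), green (leaf color), smooth (kernel texture)
Probability = product of independent per-trait probabilities
= 1/4 × 3/4 × 3/4 = 9/64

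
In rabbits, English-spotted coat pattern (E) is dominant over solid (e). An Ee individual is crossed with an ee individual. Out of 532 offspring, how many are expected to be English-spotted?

Punnett square for Ee × ee:
Offspring genotypes: 2 Ee, 2 ee
English-spotted: 2, solid: 2
English-spotted: 2 out of 4 → fraction 1/2
Expected count = 1/2 × 532 = 266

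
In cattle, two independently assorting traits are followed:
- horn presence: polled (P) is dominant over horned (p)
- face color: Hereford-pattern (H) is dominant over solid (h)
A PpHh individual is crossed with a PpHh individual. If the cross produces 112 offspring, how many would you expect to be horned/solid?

Dihybrid cross PpHh × PpHh — consider each gene separately:
horn presence: Pp × Pp → 1 PP, 2 Pp, 1 pp → 3 P_ : 1 pp (out of 4)
face color: Hh × Hh → 1 HH, 2 Hh, 1 hh → 3 H_ : 1 hh (out of 4)
Combine (counts out of 4 × 4 = 16): polled/Hereford-pattern (P_H_) = 3×3 = 9; polled/solid (P_hh) = 3×1 = 3; horned/Hereford-pattern (ppH_) = 1×3 = 3; horned/solid (pphh) = 1×1 = 1
Phenotype counts (out of 16): 9 polled/Hereford-pattern, 3 polled/solid, 3 horned/Hereford-pattern, 1 horned/solid
horned/solid: 1 out of 16 → fraction 1/16
Expected count = 1/16 × 112 = 7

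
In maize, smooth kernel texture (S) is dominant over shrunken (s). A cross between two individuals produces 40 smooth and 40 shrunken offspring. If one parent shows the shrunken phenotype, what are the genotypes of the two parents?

Observed offspring: 40 smooth, 40 shrunken
The observed ratio simplifies to 1:1. One parent shows shrunken, so its genotype must be ss. A 1:1 offspring split requires the other parent to be heterozygous (Ss).
Parent genotypes: ss × Ss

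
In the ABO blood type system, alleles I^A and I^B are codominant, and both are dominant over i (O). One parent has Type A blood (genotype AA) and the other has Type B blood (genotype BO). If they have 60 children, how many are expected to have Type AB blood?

Cross: AA × BO
Possible offspring genotypes: 2 AB, 2 AO
Blood type counts: 2 Type AB, 2 Type A
Probability of Type AB: 2/4 = 1/2
Expected count = 1/2 × 60 = 30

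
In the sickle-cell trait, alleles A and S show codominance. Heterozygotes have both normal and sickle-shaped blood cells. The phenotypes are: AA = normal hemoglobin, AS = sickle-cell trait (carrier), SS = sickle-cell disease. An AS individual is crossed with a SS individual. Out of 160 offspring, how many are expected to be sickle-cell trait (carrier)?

Punnett square for AS × SS:
Offspring genotypes: 2 AS, 2 SS
Phenotype counts: 2 sickle-cell trait (carrier), 2 sickle-cell disease
sickle-cell trait (carrier): 2 out of 4 → fraction 1/2
Expected count = 1/2 × 160 = 80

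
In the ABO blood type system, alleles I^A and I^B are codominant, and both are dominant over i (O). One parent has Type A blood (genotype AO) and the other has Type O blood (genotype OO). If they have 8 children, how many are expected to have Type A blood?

Cross: AO × OO
Possible offspring genotypes: 2 AO, 2 OO
Blood type counts: 2 Type A, 2 Type O
Probability of Type A: 2/4 = 1/2
Expected count = 1/2 × 8 = 4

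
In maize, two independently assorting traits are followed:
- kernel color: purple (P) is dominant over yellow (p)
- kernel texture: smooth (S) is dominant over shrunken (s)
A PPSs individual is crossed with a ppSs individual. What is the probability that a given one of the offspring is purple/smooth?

Dihybrid cross PPSs × ppSs — consider each gene separately:
kernel color: PP × pp → 4 Pp → 4 P_ (out of 4)
kernel texture: Ss × Ss → 1 SS, 2 Ss, 1 ss → 3 S_ : 1 ss (out of 4)
Combine (counts out of 4 × 4 = 16): purple/smooth (P_S_) = 4×3 = 12; purple/shrunken (P_ss) = 4×1 = 4
Phenotype counts (out of 16): 12 purple/smooth, 4 purple/shrunken
purple/smooth: 12 out of 16
Probability: 12/16 = 3/4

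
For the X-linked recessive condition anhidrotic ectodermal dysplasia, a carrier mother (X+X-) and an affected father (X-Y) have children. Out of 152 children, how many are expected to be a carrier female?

Cross: X+X- × X-Y
Offspring: 1 X+X-, 1 X+Y, 1 X-X-, 1 X-Y
Probability of a carrier female: 1/4
Expected count = 1/4 × 152 = 38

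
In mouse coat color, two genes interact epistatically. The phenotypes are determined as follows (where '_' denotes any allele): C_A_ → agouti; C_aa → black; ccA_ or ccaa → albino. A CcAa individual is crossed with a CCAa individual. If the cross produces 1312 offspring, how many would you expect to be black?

Cross: CcAa × CCAa — consider each gene separately:
C gene: Cc × CC → 2 CC, 2 Cc → 4 C_ (out of 4)
A gene: Aa × Aa → 1 AA, 2 Aa, 1 aa → 3 A_ : 1 aa (out of 4)
Genotype classes (out of 4 × 4 = 16): C_A_ = 4×3 = 12; C_aa = 4×1 = 4
Apply the phenotype rules: C_A_ (12) → agouti; C_aa (4) → black
Phenotype counts (out of 16): 12 agouti, 4 black
black: 4 out of 16 → fraction 1/4
Expected count = 1/4 × 1312 = 328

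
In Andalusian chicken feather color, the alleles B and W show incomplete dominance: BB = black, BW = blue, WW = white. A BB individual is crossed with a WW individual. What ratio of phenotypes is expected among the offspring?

Punnett square for BB × WW:
Offspring genotypes: 4 BW
Phenotype counts: 4 blue
Ratio: all blue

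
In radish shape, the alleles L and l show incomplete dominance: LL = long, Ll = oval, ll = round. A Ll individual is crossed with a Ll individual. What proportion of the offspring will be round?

Punnett square for Ll × Ll:
Offspring genotypes: 1 LL, 2 Ll, 1 ll
Phenotype counts: 1 long, 2 oval, 1 round
round: 1 out of 4
Probability: 1/4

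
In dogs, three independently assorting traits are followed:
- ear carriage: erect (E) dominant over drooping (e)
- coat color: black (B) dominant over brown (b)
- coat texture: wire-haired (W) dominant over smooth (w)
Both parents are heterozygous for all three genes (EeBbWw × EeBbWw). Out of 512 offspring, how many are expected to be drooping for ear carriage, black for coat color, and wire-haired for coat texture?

Trihybrid cross: EeBbWw × EeBbWw
Each trait segregates independently with a 3:1 phenotypic ratio, so each gene contributes 3/4 (dominant) or 1/4 (recessive).
Target: drooping (ear carriage), black (coat color), wire-haired (coat texture)
Probability = product of independent per-trait probabilities
= 1/4 × 3/4 × 3/4 = 9/64
Expected count = 9/64 × 512 = 72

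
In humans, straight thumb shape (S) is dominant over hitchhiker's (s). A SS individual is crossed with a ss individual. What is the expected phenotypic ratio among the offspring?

Punnett square for SS × ss:
Offspring genotypes: 4 Ss
straight: 4, hitchhiker's: 0
Ratio: all straight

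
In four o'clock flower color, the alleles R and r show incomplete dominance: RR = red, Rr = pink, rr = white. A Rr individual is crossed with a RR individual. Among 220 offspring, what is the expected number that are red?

Punnett square for Rr × RR:
Offspring genotypes: 2 RR, 2 Rr
Phenotype counts: 2 red, 2 pink
red: 2 out of 4 → fraction 1/2
Expected count = 1/2 × 220 = 110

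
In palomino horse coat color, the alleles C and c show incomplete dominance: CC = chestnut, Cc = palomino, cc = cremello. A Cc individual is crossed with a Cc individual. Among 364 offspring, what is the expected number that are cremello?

Punnett square for Cc × Cc:
Offspring genotypes: 1 CC, 2 Cc, 1 cc
Phenotype counts: 1 chestnut, 2 palomino, 1 cremello
cremello: 1 out of 4 → fraction 1/4
Expected count = 1/4 × 364 = 91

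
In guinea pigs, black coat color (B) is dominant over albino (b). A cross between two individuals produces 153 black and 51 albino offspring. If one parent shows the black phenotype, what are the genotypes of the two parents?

Observed offspring: 153 black, 51 albino
The observed ratio simplifies to 3:1. Albino (bb) offspring appear, so each parent must contribute one b allele. The parent stated to show black carries B, so it is Bb. The other parent is then either Bb or bb: Bb × bb would give a 1:1 split, whereas Bb × Bb gives 3:1 — matching the data. So both parents are heterozygous (Bb × Bb).
Parent genotypes: Bb × Bb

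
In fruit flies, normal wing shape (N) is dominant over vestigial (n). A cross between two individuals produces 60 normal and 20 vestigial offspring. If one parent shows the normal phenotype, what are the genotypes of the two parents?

Observed offspring: 60 normal, 20 vestigial
The observed ratio simplifies to 3:1. Vestigial (nn) offspring appear, so each parent must contribute one n allele. The parent stated to show normal carries N, so it is Nn. The other parent is then either Nn or nn: Nn × nn would give a 1:1 split, whereas Nn × Nn gives 3:1 — matching the data. So both parents are heterozygous (Nn × Nn).
Parent genotypes: Nn × Nn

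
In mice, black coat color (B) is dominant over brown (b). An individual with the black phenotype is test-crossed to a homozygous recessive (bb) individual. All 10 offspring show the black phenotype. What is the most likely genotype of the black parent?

Test cross: ? × bb
All offspring are black.
If the unknown parent were heterozygous (Bb), about half of 10 offspring would be brown; none are. The unknown parent is most likely homozygous dominant (BB).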